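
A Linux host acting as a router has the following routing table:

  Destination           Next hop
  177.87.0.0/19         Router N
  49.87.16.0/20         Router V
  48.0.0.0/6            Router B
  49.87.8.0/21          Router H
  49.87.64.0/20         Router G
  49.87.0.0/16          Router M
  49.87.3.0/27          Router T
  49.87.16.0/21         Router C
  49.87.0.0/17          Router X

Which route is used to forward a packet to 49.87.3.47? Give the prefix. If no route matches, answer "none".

49.87.0.0/17

Entries matching 49.87.3.47:
  48.0.0.0/6 (48.0.0.0 - 51.255.255.255)
  49.87.0.0/16 (49.87.0.0 - 49.87.255.255)
  49.87.0.0/17 (49.87.0.0 - 49.87.127.255)
Most specific is 49.87.0.0/17.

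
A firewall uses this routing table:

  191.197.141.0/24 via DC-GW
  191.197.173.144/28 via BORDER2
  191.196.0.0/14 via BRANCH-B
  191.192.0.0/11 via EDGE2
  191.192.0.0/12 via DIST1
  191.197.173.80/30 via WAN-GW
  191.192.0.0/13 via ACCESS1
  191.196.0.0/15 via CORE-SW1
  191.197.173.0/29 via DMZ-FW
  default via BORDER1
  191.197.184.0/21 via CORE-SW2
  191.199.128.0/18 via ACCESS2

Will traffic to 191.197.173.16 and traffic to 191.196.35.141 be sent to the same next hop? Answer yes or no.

191.197.173.16: longest match 191.196.0.0/15 -> CORE-SW1
191.196.35.141: longest match 191.196.0.0/15 -> CORE-SW1

yes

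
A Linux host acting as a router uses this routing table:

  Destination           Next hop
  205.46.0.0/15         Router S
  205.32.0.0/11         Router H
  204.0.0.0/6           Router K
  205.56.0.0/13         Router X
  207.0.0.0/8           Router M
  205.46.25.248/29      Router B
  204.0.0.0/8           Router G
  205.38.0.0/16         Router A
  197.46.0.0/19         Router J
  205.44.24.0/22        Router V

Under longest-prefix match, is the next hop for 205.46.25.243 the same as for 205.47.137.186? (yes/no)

yes

205.46.25.243: longest match 205.46.0.0/15 -> Router S
205.47.137.186: longest match 205.46.0.0/15 -> Router S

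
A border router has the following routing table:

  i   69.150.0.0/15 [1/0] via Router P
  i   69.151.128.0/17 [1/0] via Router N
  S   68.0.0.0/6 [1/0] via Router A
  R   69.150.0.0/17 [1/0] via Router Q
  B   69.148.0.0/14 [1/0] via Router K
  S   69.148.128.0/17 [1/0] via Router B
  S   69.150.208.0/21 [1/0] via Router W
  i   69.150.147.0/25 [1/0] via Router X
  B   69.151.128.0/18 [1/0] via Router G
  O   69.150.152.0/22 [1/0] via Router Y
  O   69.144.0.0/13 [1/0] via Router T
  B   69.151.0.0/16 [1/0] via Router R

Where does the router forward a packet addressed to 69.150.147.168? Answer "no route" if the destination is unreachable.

Router P

Routes whose prefix contains 69.150.147.168:
  68.0.0.0/6 (68.0.0.0 - 71.255.255.255) -> Router A
  69.144.0.0/13 (69.144.0.0 - 69.151.255.255) -> Router T
  69.148.0.0/14 (69.148.0.0 - 69.151.255.255) -> Router K
  69.150.0.0/15 (69.150.0.0 - 69.151.255.255) -> Router P
More-specific entries that do NOT match:
  69.150.147.0/25 (69.150.147.0 - 69.150.147.127) does not contain 69.150.147.168
  69.150.152.0/22 (69.150.152.0 - 69.150.155.255) does not contain 69.150.147.168
  69.150.208.0/21 (69.150.208.0 - 69.150.215.255) does not contain 69.150.147.168
  69.151.128.0/18 (69.151.128.0 - 69.151.191.255) does not contain 69.150.147.168
  69.151.128.0/17 (69.151.128.0 - 69.151.255.255) does not contain 69.150.147.168
  69.150.0.0/17 (69.150.0.0 - 69.150.127.255) does not contain 69.150.147.168
  69.148.128.0/17 (69.148.128.0 - 69.148.255.255) does not contain 69.150.147.168
  69.151.0.0/16 (69.151.0.0 - 69.151.255.255) does not contain 69.150.147.168
Longest matching prefix is /15 -> next hop Router P.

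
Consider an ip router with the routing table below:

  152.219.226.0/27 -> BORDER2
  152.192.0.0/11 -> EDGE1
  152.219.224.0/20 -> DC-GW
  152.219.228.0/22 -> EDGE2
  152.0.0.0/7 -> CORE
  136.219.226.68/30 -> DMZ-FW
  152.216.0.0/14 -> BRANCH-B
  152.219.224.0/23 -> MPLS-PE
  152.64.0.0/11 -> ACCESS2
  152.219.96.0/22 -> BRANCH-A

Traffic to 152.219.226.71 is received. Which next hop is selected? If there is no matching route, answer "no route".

DC-GW

Routes whose prefix contains 152.219.226.71:
  152.0.0.0/7 (152.0.0.0 - 153.255.255.255) -> CORE
  152.192.0.0/11 (152.192.0.0 - 152.223.255.255) -> EDGE1
  152.216.0.0/14 (152.216.0.0 - 152.219.255.255) -> BRANCH-B
  152.219.224.0/20 (152.219.224.0 - 152.219.239.255) -> DC-GW
More-specific entries that do NOT match:
  136.219.226.68/30 (136.219.226.68 - 136.219.226.71) does not contain 152.219.226.71
  152.219.226.0/27 (152.219.226.0 - 152.219.226.31) does not contain 152.219.226.71
  152.219.224.0/23 (152.219.224.0 - 152.219.225.255) does not contain 152.219.226.71
  152.219.228.0/22 (152.219.228.0 - 152.219.231.255) does not contain 152.219.226.71
  152.219.96.0/22 (152.219.96.0 - 152.219.99.255) does not contain 152.219.226.71
Longest matching prefix is /20 -> next hop DC-GW.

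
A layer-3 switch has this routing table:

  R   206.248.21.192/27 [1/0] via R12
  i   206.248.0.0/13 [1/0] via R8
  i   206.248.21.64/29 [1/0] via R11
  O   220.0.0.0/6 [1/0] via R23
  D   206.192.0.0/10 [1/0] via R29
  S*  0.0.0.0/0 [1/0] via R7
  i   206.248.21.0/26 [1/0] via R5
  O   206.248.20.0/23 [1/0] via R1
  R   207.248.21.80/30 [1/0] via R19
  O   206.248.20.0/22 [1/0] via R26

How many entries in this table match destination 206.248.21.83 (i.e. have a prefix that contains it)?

5

Prefixes containing 206.248.21.83:
  0.0.0.0/0 (default, matches everything)
  206.192.0.0/10 (206.192.0.0 - 206.255.255.255)
  206.248.0.0/13 (206.248.0.0 - 206.255.255.255)
  206.248.20.0/22 (206.248.20.0 - 206.248.23.255)
  206.248.20.0/23 (206.248.20.0 - 206.248.21.255)
Total matching entries: 5.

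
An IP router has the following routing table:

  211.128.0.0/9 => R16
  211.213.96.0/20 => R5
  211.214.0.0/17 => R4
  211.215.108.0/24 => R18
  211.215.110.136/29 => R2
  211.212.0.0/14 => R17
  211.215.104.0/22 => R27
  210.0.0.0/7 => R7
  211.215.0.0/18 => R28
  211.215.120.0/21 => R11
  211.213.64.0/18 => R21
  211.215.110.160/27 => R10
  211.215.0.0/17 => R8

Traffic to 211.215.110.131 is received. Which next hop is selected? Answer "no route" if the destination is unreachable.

R8

Routes whose prefix contains 211.215.110.131:
  210.0.0.0/7 (210.0.0.0 - 211.255.255.255) -> R7
  211.128.0.0/9 (211.128.0.0 - 211.255.255.255) -> R16
  211.212.0.0/14 (211.212.0.0 - 211.215.255.255) -> R17
  211.215.0.0/17 (211.215.0.0 - 211.215.127.255) -> R8
More-specific entries that do NOT match:
  211.215.110.136/29 (211.215.110.136 - 211.215.110.143) does not contain 211.215.110.131
  211.215.110.160/27 (211.215.110.160 - 211.215.110.191) does not contain 211.215.110.131
  211.215.108.0/24 (211.215.108.0 - 211.215.108.255) does not contain 211.215.110.131
  211.215.104.0/22 (211.215.104.0 - 211.215.107.255) does not contain 211.215.110.131
  211.215.120.0/21 (211.215.120.0 - 211.215.127.255) does not contain 211.215.110.131
  211.213.96.0/20 (211.213.96.0 - 211.213.111.255) does not contain 211.215.110.131
  211.215.0.0/18 (211.215.0.0 - 211.215.63.255) does not contain 211.215.110.131
  211.213.64.0/18 (211.213.64.0 - 211.213.127.255) does not contain 211.215.110.131
Longest matching prefix is /17 -> next hop R8.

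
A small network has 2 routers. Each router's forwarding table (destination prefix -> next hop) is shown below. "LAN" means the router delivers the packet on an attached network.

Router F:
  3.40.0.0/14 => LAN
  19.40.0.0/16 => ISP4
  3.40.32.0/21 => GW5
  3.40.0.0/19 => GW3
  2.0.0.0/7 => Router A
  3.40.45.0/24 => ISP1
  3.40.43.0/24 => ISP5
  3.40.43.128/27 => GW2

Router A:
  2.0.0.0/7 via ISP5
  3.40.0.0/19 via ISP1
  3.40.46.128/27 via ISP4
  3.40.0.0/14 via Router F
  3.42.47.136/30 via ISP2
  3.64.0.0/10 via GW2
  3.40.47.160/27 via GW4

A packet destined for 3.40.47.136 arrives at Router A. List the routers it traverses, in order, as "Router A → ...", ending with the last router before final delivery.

At Router A: longest match for 3.40.47.136 is 3.40.0.0/14 -> Router F
At Router F: longest match for 3.40.47.136 is 3.40.0.0/14 -> LAN

Router A → Router F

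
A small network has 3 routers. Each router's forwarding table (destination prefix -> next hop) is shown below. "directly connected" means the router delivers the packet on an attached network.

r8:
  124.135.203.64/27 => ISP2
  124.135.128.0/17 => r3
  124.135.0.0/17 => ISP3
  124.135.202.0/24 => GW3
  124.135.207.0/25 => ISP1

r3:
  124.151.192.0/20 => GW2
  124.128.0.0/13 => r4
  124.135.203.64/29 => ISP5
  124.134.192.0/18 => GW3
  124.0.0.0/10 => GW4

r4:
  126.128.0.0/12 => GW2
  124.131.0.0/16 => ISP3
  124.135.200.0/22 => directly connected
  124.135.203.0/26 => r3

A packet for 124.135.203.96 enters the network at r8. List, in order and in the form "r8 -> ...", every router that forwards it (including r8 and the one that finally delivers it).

r8 -> r3 -> r4

At r8: longest match for 124.135.203.96 is 124.135.128.0/17 -> r3
At r3: longest match for 124.135.203.96 is 124.128.0.0/13 -> r4
At r4: longest match for 124.135.203.96 is 124.135.200.0/22 -> directly connected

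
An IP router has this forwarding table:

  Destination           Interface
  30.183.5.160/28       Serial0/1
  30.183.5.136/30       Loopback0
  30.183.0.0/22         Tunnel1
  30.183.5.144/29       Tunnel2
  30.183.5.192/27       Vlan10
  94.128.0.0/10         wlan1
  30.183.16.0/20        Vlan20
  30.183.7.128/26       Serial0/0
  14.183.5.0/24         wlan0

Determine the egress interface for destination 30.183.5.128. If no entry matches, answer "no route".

no route

No entry's prefix contains 30.183.5.128; there is no default route.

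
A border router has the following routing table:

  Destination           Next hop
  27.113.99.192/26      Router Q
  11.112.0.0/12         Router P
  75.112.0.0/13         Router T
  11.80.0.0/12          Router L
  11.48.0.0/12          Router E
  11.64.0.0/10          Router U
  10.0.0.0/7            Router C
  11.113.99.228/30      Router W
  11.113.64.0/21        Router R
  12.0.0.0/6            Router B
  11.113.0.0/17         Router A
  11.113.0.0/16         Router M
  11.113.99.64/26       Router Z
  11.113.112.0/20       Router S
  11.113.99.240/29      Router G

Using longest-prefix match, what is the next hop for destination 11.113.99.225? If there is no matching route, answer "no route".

Router A

Routes whose prefix contains 11.113.99.225:
  10.0.0.0/7 (10.0.0.0 - 11.255.255.255) -> Router C
  11.64.0.0/10 (11.64.0.0 - 11.127.255.255) -> Router U
  11.112.0.0/12 (11.112.0.0 - 11.127.255.255) -> Router P
  11.113.0.0/16 (11.113.0.0 - 11.113.255.255) -> Router M
  11.113.0.0/17 (11.113.0.0 - 11.113.127.255) -> Router A
More-specific entries that do NOT match:
  11.113.99.228/30 (11.113.99.228 - 11.113.99.231) does not contain 11.113.99.225
  11.113.99.240/29 (11.113.99.240 - 11.113.99.247) does not contain 11.113.99.225
  27.113.99.192/26 (27.113.99.192 - 27.113.99.255) does not contain 11.113.99.225
  11.113.99.64/26 (11.113.99.64 - 11.113.99.127) does not contain 11.113.99.225
  11.113.64.0/21 (11.113.64.0 - 11.113.71.255) does not contain 11.113.99.225
  11.113.112.0/20 (11.113.112.0 - 11.113.127.255) does not contain 11.113.99.225
Longest matching prefix is /17 -> next hop Router A.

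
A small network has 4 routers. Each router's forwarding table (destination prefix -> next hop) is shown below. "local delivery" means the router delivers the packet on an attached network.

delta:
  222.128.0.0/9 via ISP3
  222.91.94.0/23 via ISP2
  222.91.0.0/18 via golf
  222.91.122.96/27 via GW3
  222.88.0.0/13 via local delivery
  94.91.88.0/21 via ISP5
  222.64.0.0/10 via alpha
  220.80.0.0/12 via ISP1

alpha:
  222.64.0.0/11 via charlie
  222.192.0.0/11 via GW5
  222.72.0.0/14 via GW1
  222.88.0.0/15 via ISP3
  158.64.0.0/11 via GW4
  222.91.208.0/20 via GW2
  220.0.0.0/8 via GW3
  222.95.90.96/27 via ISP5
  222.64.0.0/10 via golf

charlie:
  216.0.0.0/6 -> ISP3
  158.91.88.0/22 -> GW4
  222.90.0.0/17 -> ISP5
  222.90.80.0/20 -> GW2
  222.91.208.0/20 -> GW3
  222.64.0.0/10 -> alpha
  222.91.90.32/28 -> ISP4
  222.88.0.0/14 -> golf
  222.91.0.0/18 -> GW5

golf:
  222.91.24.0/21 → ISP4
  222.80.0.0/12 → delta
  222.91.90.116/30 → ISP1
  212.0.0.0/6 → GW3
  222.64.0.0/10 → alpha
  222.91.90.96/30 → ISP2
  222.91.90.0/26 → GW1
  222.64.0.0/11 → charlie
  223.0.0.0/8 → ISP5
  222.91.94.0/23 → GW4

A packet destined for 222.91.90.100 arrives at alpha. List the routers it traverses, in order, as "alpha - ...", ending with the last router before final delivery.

alpha - charlie - golf - delta

At alpha: longest match for 222.91.90.100 is 222.64.0.0/11 -> charlie
At charlie: longest match for 222.91.90.100 is 222.88.0.0/14 -> golf
At golf: longest match for 222.91.90.100 is 222.80.0.0/12 -> delta
At delta: longest match for 222.91.90.100 is 222.88.0.0/13 -> local delivery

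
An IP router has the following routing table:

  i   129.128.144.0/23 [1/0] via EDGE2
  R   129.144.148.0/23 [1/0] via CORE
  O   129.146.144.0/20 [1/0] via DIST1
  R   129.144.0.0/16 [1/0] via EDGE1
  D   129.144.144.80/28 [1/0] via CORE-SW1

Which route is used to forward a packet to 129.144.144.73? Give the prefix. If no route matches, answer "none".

129.144.0.0/16

Entries matching 129.144.144.73:
  129.144.0.0/16 (129.144.0.0 - 129.144.255.255)
Most specific is 129.144.0.0/16.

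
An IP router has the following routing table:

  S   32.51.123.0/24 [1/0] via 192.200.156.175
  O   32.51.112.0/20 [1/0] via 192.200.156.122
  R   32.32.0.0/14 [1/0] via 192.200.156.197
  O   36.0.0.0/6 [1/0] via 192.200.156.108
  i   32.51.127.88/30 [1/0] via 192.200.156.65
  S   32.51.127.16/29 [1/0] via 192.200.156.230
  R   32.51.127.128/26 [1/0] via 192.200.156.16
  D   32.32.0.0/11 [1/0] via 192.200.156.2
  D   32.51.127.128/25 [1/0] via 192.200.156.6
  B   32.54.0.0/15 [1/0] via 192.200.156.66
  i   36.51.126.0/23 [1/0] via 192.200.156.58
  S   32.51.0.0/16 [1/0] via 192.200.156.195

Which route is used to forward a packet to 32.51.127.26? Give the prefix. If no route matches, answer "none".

32.51.112.0/20

Entries matching 32.51.127.26:
  32.32.0.0/11 (32.32.0.0 - 32.63.255.255)
  32.51.0.0/16 (32.51.0.0 - 32.51.255.255)
  32.51.112.0/20 (32.51.112.0 - 32.51.127.255)
Most specific is 32.51.112.0/20.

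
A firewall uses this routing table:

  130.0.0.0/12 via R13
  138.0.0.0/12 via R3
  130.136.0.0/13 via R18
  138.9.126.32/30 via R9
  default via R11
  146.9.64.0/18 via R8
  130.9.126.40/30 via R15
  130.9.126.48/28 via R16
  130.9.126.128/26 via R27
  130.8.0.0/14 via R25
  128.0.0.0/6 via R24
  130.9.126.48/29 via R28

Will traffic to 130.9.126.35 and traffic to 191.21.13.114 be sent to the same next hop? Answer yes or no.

130.9.126.35: longest match 130.8.0.0/14 -> R25
191.21.13.114: longest match 0.0.0.0/0 -> R11

no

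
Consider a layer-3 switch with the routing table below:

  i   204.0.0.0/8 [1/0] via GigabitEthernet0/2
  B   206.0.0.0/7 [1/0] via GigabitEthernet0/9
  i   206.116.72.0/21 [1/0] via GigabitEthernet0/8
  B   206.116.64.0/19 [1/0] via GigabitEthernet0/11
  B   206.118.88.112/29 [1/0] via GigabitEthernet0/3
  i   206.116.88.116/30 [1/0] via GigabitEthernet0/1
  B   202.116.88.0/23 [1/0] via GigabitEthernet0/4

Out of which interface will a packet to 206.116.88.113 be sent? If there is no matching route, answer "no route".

Routes whose prefix contains 206.116.88.113:
  206.0.0.0/7 (206.0.0.0 - 207.255.255.255) -> GigabitEthernet0/9
  206.116.64.0/19 (206.116.64.0 - 206.116.95.255) -> GigabitEthernet0/11
More-specific entries that do NOT match:
  206.116.88.116/30 (206.116.88.116 - 206.116.88.119) does not contain 206.116.88.113
  206.118.88.112/29 (206.118.88.112 - 206.118.88.119) does not contain 206.116.88.113
  202.116.88.0/23 (202.116.88.0 - 202.116.89.255) does not contain 206.116.88.113
  206.116.72.0/21 (206.116.72.0 - 206.116.79.255) does not contain 206.116.88.113
Longest matching prefix is /19 -> interface GigabitEthernet0/11.

GigabitEthernet0/11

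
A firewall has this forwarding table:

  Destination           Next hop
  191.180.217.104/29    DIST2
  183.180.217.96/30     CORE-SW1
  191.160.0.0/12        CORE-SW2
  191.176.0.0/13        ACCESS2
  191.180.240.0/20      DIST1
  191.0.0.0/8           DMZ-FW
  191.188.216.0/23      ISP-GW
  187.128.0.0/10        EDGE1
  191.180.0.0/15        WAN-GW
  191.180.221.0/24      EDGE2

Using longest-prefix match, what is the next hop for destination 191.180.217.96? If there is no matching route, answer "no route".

Routes whose prefix contains 191.180.217.96:
  191.0.0.0/8 (191.0.0.0 - 191.255.255.255) -> DMZ-FW
  191.176.0.0/13 (191.176.0.0 - 191.183.255.255) -> ACCESS2
  191.180.0.0/15 (191.180.0.0 - 191.181.255.255) -> WAN-GW
More-specific entries that do NOT match:
  183.180.217.96/30 (183.180.217.96 - 183.180.217.99) does not contain 191.180.217.96
  191.180.217.104/29 (191.180.217.104 - 191.180.217.111) does not contain 191.180.217.96
  191.180.221.0/24 (191.180.221.0 - 191.180.221.255) does not contain 191.180.217.96
  191.188.216.0/23 (191.188.216.0 - 191.188.217.255) does not contain 191.180.217.96
  191.180.240.0/20 (191.180.240.0 - 191.180.255.255) does not contain 191.180.217.96
Longest matching prefix is /15 -> next hop WAN-GW.

WAN-GW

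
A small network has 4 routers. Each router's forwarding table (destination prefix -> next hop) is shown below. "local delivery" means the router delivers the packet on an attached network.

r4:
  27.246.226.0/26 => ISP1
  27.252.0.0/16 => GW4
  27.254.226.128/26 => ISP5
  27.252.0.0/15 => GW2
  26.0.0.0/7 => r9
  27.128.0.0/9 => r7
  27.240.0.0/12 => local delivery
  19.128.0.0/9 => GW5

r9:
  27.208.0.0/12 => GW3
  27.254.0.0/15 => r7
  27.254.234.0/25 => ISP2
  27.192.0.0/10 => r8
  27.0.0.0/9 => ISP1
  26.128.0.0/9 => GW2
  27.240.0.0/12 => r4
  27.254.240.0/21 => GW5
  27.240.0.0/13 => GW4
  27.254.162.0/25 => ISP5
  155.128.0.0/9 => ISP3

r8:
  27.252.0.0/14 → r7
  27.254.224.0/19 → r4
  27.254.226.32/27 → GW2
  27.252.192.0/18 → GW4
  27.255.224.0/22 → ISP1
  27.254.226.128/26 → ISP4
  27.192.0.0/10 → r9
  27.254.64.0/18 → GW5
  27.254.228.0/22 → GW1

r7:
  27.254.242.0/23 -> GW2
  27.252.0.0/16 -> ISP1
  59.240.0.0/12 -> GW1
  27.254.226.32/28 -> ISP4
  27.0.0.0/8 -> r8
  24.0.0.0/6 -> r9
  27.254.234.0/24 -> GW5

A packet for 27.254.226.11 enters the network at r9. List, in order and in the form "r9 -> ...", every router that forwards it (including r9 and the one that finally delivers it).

r9 -> r7 -> r8 -> r4

At r9: longest match for 27.254.226.11 is 27.254.0.0/15 -> r7
At r7: longest match for 27.254.226.11 is 27.0.0.0/8 -> r8
At r8: longest match for 27.254.226.11 is 27.254.224.0/19 -> r4
At r4: longest match for 27.254.226.11 is 27.240.0.0/12 -> local delivery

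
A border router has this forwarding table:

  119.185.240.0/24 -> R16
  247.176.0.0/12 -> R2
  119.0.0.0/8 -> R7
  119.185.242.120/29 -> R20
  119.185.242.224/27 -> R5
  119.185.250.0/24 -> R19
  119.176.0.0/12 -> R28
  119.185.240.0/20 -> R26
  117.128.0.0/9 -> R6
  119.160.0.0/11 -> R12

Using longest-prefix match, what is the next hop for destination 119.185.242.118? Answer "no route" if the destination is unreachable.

Routes whose prefix contains 119.185.242.118:
  119.0.0.0/8 (119.0.0.0 - 119.255.255.255) -> R7
  119.160.0.0/11 (119.160.0.0 - 119.191.255.255) -> R12
  119.176.0.0/12 (119.176.0.0 - 119.191.255.255) -> R28
  119.185.240.0/20 (119.185.240.0 - 119.185.255.255) -> R26
More-specific entries that do NOT match:
  119.185.242.120/29 (119.185.242.120 - 119.185.242.127) does not contain 119.185.242.118
  119.185.242.224/27 (119.185.242.224 - 119.185.242.255) does not contain 119.185.242.118
  119.185.240.0/24 (119.185.240.0 - 119.185.240.255) does not contain 119.185.242.118
  119.185.250.0/24 (119.185.250.0 - 119.185.250.255) does not contain 119.185.242.118
Longest matching prefix is /20 -> next hop R26.

R26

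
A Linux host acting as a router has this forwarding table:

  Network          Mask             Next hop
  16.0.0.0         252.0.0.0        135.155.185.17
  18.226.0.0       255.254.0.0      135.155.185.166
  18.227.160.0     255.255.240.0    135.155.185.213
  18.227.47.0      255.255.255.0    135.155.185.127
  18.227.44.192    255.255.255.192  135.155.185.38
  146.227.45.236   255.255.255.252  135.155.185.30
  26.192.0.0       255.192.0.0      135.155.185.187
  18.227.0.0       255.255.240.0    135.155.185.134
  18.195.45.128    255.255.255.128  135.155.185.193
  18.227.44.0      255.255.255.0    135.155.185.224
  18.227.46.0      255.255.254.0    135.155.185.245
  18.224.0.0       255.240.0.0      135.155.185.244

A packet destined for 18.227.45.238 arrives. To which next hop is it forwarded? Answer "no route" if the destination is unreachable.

Routes whose prefix contains 18.227.45.238:
  16.0.0.0/6 (16.0.0.0 - 19.255.255.255) -> 135.155.185.17
  18.224.0.0/12 (18.224.0.0 - 18.239.255.255) -> 135.155.185.244
  18.226.0.0/15 (18.226.0.0 - 18.227.255.255) -> 135.155.185.166
More-specific entries that do NOT match:
  146.227.45.236/30 (146.227.45.236 - 146.227.45.239) does not contain 18.227.45.238
  18.227.44.192/26 (18.227.44.192 - 18.227.44.255) does not contain 18.227.45.238
  18.195.45.128/25 (18.195.45.128 - 18.195.45.255) does not contain 18.227.45.238
  18.227.47.0/24 (18.227.47.0 - 18.227.47.255) does not contain 18.227.45.238
  18.227.44.0/24 (18.227.44.0 - 18.227.44.255) does not contain 18.227.45.238
  18.227.46.0/23 (18.227.46.0 - 18.227.47.255) does not contain 18.227.45.238
  18.227.160.0/20 (18.227.160.0 - 18.227.175.255) does not contain 18.227.45.238
  18.227.0.0/20 (18.227.0.0 - 18.227.15.255) does not contain 18.227.45.238
Longest matching prefix is /15 -> next hop 135.155.185.166.

135.155.185.166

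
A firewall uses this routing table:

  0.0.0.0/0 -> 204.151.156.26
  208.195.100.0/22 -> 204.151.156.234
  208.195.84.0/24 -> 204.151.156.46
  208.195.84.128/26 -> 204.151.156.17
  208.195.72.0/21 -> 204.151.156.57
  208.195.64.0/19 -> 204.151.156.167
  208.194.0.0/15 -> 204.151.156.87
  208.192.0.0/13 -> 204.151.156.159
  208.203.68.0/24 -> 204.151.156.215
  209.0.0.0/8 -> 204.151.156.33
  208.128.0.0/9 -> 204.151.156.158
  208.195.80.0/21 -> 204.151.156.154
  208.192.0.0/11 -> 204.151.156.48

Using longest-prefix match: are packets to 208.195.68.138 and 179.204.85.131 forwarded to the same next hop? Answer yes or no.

208.195.68.138: longest match 208.195.64.0/19 -> 204.151.156.167
179.204.85.131: longest match 0.0.0.0/0 -> 204.151.156.26

no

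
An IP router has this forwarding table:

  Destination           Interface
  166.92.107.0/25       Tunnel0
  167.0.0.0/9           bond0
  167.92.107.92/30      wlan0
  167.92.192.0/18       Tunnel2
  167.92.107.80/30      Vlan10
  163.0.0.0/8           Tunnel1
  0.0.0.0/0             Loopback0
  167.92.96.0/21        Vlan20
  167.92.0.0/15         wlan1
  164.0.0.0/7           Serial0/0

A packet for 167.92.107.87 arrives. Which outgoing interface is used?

Routes whose prefix contains 167.92.107.87:
  0.0.0.0/0 (default, matches everything) -> Loopback0
  167.0.0.0/9 (167.0.0.0 - 167.127.255.255) -> bond0
  167.92.0.0/15 (167.92.0.0 - 167.93.255.255) -> wlan1
More-specific entries that do NOT match:
  167.92.107.92/30 (167.92.107.92 - 167.92.107.95) does not contain 167.92.107.87
  167.92.107.80/30 (167.92.107.80 - 167.92.107.83) does not contain 167.92.107.87
  166.92.107.0/25 (166.92.107.0 - 166.92.107.127) does not contain 167.92.107.87
  167.92.96.0/21 (167.92.96.0 - 167.92.103.255) does not contain 167.92.107.87
  167.92.192.0/18 (167.92.192.0 - 167.92.255.255) does not contain 167.92.107.87
Longest matching prefix is /15 -> interface wlan1.

wlan1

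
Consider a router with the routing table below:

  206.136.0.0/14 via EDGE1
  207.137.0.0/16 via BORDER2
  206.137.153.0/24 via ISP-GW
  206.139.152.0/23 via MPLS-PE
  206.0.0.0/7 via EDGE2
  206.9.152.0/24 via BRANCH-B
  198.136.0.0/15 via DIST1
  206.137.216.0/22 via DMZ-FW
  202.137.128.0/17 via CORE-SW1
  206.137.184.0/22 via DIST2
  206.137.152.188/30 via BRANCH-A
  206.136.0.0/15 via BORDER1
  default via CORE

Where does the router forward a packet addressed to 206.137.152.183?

BORDER1

Routes whose prefix contains 206.137.152.183:
  0.0.0.0/0 (default, matches everything) -> CORE
  206.0.0.0/7 (206.0.0.0 - 207.255.255.255) -> EDGE2
  206.136.0.0/14 (206.136.0.0 - 206.139.255.255) -> EDGE1
  206.136.0.0/15 (206.136.0.0 - 206.137.255.255) -> BORDER1
More-specific entries that do NOT match:
  206.137.152.188/30 (206.137.152.188 - 206.137.152.191) does not contain 206.137.152.183
  206.137.153.0/24 (206.137.153.0 - 206.137.153.255) does not contain 206.137.152.183
  206.9.152.0/24 (206.9.152.0 - 206.9.152.255) does not contain 206.137.152.183
  206.139.152.0/23 (206.139.152.0 - 206.139.153.255) does not contain 206.137.152.183
  206.137.216.0/22 (206.137.216.0 - 206.137.219.255) does not contain 206.137.152.183
  206.137.184.0/22 (206.137.184.0 - 206.137.187.255) does not contain 206.137.152.183
  202.137.128.0/17 (202.137.128.0 - 202.137.255.255) does not contain 206.137.152.183
  207.137.0.0/16 (207.137.0.0 - 207.137.255.255) does not contain 206.137.152.183
Longest matching prefix is /15 -> next hop BORDER1.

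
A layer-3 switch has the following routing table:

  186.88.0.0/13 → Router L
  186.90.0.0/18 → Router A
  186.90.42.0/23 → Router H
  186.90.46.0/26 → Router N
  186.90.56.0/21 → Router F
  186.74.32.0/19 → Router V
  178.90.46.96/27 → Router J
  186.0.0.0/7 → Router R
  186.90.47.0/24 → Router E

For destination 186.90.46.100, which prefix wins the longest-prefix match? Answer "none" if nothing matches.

Entries matching 186.90.46.100:
  186.0.0.0/7 (186.0.0.0 - 187.255.255.255)
  186.88.0.0/13 (186.88.0.0 - 186.95.255.255)
  186.90.0.0/18 (186.90.0.0 - 186.90.63.255)
Most specific is 186.90.0.0/18.

186.90.0.0/18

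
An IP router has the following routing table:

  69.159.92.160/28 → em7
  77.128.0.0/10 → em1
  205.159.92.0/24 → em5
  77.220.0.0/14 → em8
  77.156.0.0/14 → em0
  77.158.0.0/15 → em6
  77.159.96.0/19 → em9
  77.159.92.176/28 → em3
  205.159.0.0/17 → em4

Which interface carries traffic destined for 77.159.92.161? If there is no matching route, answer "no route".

Routes whose prefix contains 77.159.92.161:
  77.128.0.0/10 (77.128.0.0 - 77.191.255.255) -> em1
  77.156.0.0/14 (77.156.0.0 - 77.159.255.255) -> em0
  77.158.0.0/15 (77.158.0.0 - 77.159.255.255) -> em6
More-specific entries that do NOT match:
  69.159.92.160/28 (69.159.92.160 - 69.159.92.175) does not contain 77.159.92.161
  77.159.92.176/28 (77.159.92.176 - 77.159.92.191) does not contain 77.159.92.161
  205.159.92.0/24 (205.159.92.0 - 205.159.92.255) does not contain 77.159.92.161
  77.159.96.0/19 (77.159.96.0 - 77.159.127.255) does not contain 77.159.92.161
  205.159.0.0/17 (205.159.0.0 - 205.159.127.255) does not contain 77.159.92.161
Longest matching prefix is /15 -> interface em6.

em6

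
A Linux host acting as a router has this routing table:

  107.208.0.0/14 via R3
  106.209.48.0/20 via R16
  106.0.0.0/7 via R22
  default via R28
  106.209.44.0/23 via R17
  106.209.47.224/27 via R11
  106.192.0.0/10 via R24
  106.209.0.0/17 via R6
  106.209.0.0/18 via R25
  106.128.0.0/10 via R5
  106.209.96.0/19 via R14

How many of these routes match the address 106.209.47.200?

5

Prefixes containing 106.209.47.200:
  0.0.0.0/0 (default, matches everything)
  106.0.0.0/7 (106.0.0.0 - 107.255.255.255)
  106.192.0.0/10 (106.192.0.0 - 106.255.255.255)
  106.209.0.0/17 (106.209.0.0 - 106.209.127.255)
  106.209.0.0/18 (106.209.0.0 - 106.209.63.255)
Total matching entries: 5.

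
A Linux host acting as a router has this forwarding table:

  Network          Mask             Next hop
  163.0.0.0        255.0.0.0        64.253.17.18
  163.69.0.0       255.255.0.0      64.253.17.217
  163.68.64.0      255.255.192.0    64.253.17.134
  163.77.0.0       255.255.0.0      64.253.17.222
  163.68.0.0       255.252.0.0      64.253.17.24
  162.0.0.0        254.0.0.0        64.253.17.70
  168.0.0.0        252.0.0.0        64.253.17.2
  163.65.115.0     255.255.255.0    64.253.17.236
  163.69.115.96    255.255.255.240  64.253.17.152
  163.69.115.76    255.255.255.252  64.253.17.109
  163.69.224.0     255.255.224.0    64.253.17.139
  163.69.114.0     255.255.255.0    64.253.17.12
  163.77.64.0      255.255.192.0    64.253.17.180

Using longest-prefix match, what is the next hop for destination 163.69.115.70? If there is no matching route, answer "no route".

Routes whose prefix contains 163.69.115.70:
  162.0.0.0/7 (162.0.0.0 - 163.255.255.255) -> 64.253.17.70
  163.0.0.0/8 (163.0.0.0 - 163.255.255.255) -> 64.253.17.18
  163.68.0.0/14 (163.68.0.0 - 163.71.255.255) -> 64.253.17.24
  163.69.0.0/16 (163.69.0.0 - 163.69.255.255) -> 64.253.17.217
More-specific entries that do NOT match:
  163.69.115.76/30 (163.69.115.76 - 163.69.115.79) does not contain 163.69.115.70
  163.69.115.96/28 (163.69.115.96 - 163.69.115.111) does not contain 163.69.115.70
  163.65.115.0/24 (163.65.115.0 - 163.65.115.255) does not contain 163.69.115.70
  163.69.114.0/24 (163.69.114.0 - 163.69.114.255) does not contain 163.69.115.70
  163.69.224.0/19 (163.69.224.0 - 163.69.255.255) does not contain 163.69.115.70
  163.68.64.0/18 (163.68.64.0 - 163.68.127.255) does not contain 163.69.115.70
  163.77.64.0/18 (163.77.64.0 - 163.77.127.255) does not contain 163.69.115.70
Longest matching prefix is /16 -> next hop 64.253.17.217.

64.253.17.217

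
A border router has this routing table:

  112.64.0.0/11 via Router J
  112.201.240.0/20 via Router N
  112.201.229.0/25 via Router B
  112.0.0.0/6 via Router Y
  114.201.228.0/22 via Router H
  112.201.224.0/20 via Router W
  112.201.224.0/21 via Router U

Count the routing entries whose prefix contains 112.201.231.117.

3

Prefixes containing 112.201.231.117:
  112.0.0.0/6 (112.0.0.0 - 115.255.255.255)
  112.201.224.0/20 (112.201.224.0 - 112.201.239.255)
  112.201.224.0/21 (112.201.224.0 - 112.201.231.255)
Total matching entries: 3.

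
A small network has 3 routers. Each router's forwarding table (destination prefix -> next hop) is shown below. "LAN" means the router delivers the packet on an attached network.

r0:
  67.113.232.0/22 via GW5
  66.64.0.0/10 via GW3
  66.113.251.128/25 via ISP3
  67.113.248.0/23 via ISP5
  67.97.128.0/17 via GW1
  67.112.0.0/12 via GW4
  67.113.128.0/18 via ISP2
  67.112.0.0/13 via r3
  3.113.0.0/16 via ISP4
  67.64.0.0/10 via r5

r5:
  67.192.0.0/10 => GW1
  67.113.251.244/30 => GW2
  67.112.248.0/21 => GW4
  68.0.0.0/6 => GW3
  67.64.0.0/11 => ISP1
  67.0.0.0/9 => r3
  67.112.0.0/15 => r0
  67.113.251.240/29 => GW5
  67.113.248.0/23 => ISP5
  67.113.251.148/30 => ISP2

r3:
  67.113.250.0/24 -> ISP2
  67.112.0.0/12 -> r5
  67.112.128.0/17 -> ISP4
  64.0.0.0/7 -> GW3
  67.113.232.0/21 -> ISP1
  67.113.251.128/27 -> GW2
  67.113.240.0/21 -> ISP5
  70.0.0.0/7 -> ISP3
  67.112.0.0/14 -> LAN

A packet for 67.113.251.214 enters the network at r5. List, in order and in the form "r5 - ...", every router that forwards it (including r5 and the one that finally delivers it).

At r5: longest match for 67.113.251.214 is 67.112.0.0/15 -> r0
At r0: longest match for 67.113.251.214 is 67.112.0.0/13 -> r3
At r3: longest match for 67.113.251.214 is 67.112.0.0/14 -> LAN

r5 - r0 - r3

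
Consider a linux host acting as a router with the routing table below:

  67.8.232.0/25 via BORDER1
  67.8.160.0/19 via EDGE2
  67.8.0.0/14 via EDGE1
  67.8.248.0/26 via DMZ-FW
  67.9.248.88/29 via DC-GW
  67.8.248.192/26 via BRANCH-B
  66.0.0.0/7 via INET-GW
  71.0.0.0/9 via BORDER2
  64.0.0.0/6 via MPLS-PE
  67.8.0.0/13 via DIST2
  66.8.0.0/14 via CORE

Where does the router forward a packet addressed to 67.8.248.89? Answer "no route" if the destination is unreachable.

Routes whose prefix contains 67.8.248.89:
  64.0.0.0/6 (64.0.0.0 - 67.255.255.255) -> MPLS-PE
  66.0.0.0/7 (66.0.0.0 - 67.255.255.255) -> INET-GW
  67.8.0.0/13 (67.8.0.0 - 67.15.255.255) -> DIST2
  67.8.0.0/14 (67.8.0.0 - 67.11.255.255) -> EDGE1
More-specific entries that do NOT match:
  67.9.248.88/29 (67.9.248.88 - 67.9.248.95) does not contain 67.8.248.89
  67.8.248.0/26 (67.8.248.0 - 67.8.248.63) does not contain 67.8.248.89
  67.8.248.192/26 (67.8.248.192 - 67.8.248.255) does not contain 67.8.248.89
  67.8.232.0/25 (67.8.232.0 - 67.8.232.127) does not contain 67.8.248.89
  67.8.160.0/19 (67.8.160.0 - 67.8.191.255) does not contain 67.8.248.89
Longest matching prefix is /14 -> next hop EDGE1.

EDGE1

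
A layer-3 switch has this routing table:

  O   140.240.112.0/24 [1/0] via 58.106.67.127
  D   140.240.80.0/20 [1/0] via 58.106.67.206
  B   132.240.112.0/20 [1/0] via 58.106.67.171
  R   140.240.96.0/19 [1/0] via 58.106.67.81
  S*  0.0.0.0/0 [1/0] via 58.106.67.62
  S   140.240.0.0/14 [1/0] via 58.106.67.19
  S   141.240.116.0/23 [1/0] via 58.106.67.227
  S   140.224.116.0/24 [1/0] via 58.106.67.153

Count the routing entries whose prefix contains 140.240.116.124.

Prefixes containing 140.240.116.124:
  0.0.0.0/0 (default, matches everything)
  140.240.0.0/14 (140.240.0.0 - 140.243.255.255)
  140.240.96.0/19 (140.240.96.0 - 140.240.127.255)
Total matching entries: 3.

3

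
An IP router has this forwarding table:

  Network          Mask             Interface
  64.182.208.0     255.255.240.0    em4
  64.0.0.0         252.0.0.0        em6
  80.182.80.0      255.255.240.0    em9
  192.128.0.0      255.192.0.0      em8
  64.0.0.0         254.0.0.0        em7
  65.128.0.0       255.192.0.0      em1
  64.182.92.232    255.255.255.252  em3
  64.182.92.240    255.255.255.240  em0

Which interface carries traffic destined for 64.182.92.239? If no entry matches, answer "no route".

em7

Routes whose prefix contains 64.182.92.239:
  64.0.0.0/6 (64.0.0.0 - 67.255.255.255) -> em6
  64.0.0.0/7 (64.0.0.0 - 65.255.255.255) -> em7
More-specific entries that do NOT match:
  64.182.92.232/30 (64.182.92.232 - 64.182.92.235) does not contain 64.182.92.239
  64.182.92.240/28 (64.182.92.240 - 64.182.92.255) does not contain 64.182.92.239
  64.182.208.0/20 (64.182.208.0 - 64.182.223.255) does not contain 64.182.92.239
  80.182.80.0/20 (80.182.80.0 - 80.182.95.255) does not contain 64.182.92.239
  192.128.0.0/10 (192.128.0.0 - 192.191.255.255) does not contain 64.182.92.239
  65.128.0.0/10 (65.128.0.0 - 65.191.255.255) does not contain 64.182.92.239
Longest matching prefix is /7 -> interface em7.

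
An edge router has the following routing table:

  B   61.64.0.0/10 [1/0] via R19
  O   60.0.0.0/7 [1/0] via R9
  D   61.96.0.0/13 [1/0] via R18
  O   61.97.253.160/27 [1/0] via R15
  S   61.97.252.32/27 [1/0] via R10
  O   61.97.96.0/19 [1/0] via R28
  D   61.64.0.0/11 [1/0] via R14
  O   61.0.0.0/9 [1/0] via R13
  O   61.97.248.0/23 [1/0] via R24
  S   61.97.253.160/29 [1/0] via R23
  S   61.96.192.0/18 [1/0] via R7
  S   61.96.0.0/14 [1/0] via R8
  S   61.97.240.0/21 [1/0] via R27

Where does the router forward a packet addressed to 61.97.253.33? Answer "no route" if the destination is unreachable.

Routes whose prefix contains 61.97.253.33:
  60.0.0.0/7 (60.0.0.0 - 61.255.255.255) -> R9
  61.0.0.0/9 (61.0.0.0 - 61.127.255.255) -> R13
  61.64.0.0/10 (61.64.0.0 - 61.127.255.255) -> R19
  61.96.0.0/13 (61.96.0.0 - 61.103.255.255) -> R18
  61.96.0.0/14 (61.96.0.0 - 61.99.255.255) -> R8
More-specific entries that do NOT match:
  61.97.253.160/29 (61.97.253.160 - 61.97.253.167) does not contain 61.97.253.33
  61.97.253.160/27 (61.97.253.160 - 61.97.253.191) does not contain 61.97.253.33
  61.97.252.32/27 (61.97.252.32 - 61.97.252.63) does not contain 61.97.253.33
  61.97.248.0/23 (61.97.248.0 - 61.97.249.255) does not contain 61.97.253.33
  61.97.240.0/21 (61.97.240.0 - 61.97.247.255) does not contain 61.97.253.33
  61.97.96.0/19 (61.97.96.0 - 61.97.127.255) does not contain 61.97.253.33
  61.96.192.0/18 (61.96.192.0 - 61.96.255.255) does not contain 61.97.253.33
Longest matching prefix is /14 -> next hop R8.

R8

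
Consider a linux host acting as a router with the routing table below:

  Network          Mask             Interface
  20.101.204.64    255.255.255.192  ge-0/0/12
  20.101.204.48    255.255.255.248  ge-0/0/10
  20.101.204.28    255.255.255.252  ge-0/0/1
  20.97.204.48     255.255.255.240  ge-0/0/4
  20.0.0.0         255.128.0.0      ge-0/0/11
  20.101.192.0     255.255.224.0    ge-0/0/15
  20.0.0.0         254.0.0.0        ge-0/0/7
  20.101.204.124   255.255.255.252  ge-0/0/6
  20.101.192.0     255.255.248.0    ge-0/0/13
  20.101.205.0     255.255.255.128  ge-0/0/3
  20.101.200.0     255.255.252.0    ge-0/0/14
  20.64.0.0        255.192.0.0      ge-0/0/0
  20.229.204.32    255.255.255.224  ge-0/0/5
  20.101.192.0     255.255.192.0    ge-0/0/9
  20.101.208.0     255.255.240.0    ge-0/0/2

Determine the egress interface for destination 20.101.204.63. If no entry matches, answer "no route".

ge-0/0/15

Routes whose prefix contains 20.101.204.63:
  20.0.0.0/7 (20.0.0.0 - 21.255.255.255) -> ge-0/0/7
  20.0.0.0/9 (20.0.0.0 - 20.127.255.255) -> ge-0/0/11
  20.64.0.0/10 (20.64.0.0 - 20.127.255.255) -> ge-0/0/0
  20.101.192.0/18 (20.101.192.0 - 20.101.255.255) -> ge-0/0/9
  20.101.192.0/19 (20.101.192.0 - 20.101.223.255) -> ge-0/0/15
More-specific entries that do NOT match:
  20.101.204.28/30 (20.101.204.28 - 20.101.204.31) does not contain 20.101.204.63
  20.101.204.124/30 (20.101.204.124 - 20.101.204.127) does not contain 20.101.204.63
  20.101.204.48/29 (20.101.204.48 - 20.101.204.55) does not contain 20.101.204.63
  20.97.204.48/28 (20.97.204.48 - 20.97.204.63) does not contain 20.101.204.63
  20.229.204.32/27 (20.229.204.32 - 20.229.204.63) does not contain 20.101.204.63
  20.101.204.64/26 (20.101.204.64 - 20.101.204.127) does not contain 20.101.204.63
  20.101.205.0/25 (20.101.205.0 - 20.101.205.127) does not contain 20.101.204.63
  20.101.200.0/22 (20.101.200.0 - 20.101.203.255) does not contain 20.101.204.63
  20.101.192.0/21 (20.101.192.0 - 20.101.199.255) does not contain 20.101.204.63
  20.101.208.0/20 (20.101.208.0 - 20.101.223.255) does not contain 20.101.204.63
Longest matching prefix is /19 -> interface ge-0/0/15.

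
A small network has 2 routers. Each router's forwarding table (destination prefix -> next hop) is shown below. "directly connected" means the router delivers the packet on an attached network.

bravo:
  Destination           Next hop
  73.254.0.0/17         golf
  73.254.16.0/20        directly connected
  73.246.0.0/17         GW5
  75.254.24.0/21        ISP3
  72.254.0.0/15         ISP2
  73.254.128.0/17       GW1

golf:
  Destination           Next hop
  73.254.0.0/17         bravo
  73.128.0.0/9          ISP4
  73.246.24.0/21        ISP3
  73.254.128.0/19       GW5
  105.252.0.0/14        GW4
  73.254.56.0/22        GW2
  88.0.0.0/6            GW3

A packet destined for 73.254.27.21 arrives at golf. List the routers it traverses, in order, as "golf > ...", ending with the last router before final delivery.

golf > bravo

At golf: longest match for 73.254.27.21 is 73.254.0.0/17 -> bravo
At bravo: longest match for 73.254.27.21 is 73.254.16.0/20 -> directly connected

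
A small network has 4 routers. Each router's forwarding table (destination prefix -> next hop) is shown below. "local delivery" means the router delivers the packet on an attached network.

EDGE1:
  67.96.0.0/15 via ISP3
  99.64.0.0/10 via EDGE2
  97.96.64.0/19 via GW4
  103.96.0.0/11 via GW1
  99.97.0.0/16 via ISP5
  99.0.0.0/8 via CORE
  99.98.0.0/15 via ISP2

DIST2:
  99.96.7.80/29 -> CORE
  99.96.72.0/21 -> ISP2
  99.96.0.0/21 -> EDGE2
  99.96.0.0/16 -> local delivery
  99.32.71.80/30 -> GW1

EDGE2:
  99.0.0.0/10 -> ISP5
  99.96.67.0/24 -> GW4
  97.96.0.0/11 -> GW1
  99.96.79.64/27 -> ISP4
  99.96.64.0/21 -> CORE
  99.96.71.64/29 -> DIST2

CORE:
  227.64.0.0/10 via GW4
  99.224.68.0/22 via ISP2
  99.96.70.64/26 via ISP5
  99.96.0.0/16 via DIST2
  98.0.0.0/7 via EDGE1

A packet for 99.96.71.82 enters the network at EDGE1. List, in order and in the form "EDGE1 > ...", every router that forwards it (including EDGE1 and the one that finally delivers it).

EDGE1 > EDGE2 > CORE > DIST2

At EDGE1: longest match for 99.96.71.82 is 99.64.0.0/10 -> EDGE2
At EDGE2: longest match for 99.96.71.82 is 99.96.64.0/21 -> CORE
At CORE: longest match for 99.96.71.82 is 99.96.0.0/16 -> DIST2
At DIST2: longest match for 99.96.71.82 is 99.96.0.0/16 -> local delivery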